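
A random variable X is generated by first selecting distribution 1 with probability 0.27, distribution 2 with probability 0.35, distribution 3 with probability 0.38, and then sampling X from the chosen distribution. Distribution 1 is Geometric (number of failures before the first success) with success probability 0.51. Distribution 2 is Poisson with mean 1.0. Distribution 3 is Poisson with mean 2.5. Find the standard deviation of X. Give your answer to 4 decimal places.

1.5333

Per component, 1: μ=0.960784, E[X²]=2.807; 2: μ=1, E[X²]=2; 3: μ=2.5, E[X²]=8.75.
E[X] = 0.27·0.960784 + 0.35·1 + 0.38·2.5 = 1.55941.
E[X²] = 0.27·2.807 + 0.35·2 + 0.38·8.75 = 4.78289.
Var(X) = E[X²] − (E[X])² = 4.78289 − 2.43177 = 2.35112.
SD(X) = √2.35112 = 1.53334.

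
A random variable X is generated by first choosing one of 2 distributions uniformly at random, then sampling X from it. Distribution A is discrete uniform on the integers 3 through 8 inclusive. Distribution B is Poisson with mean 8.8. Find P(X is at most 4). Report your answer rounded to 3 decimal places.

0.198

Conditional on each component, P(X ≤ 4): A: 0.333333; B: 0.0620978.
By total probability, P(X ≤ 4) = 0.5·0.333333 + 0.5·0.0620978 = 0.197716.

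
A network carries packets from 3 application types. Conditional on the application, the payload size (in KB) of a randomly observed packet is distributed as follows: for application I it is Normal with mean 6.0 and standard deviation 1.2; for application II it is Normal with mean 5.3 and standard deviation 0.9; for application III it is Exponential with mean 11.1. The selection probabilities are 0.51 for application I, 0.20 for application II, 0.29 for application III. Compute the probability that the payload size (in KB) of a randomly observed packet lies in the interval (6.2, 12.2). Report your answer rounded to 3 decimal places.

Conditional on each application, P(6.2 < X < 12.2): I: 0.433816; II: 0.158655; III: 0.238862.
By total probability, P(6.2 < X < 12.2) = 0.51·0.433816 + 0.2·0.158655 + 0.29·0.238862 = 0.322247.

0.322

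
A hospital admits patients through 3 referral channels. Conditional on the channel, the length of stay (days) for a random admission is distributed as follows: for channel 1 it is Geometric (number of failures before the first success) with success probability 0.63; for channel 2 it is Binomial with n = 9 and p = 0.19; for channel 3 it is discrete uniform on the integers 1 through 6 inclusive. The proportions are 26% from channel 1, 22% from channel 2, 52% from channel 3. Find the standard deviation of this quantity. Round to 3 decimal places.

Per component, 1: μ=0.587302, E[X²]=1.27715; 2: μ=1.71, E[X²]=4.3092; 3: μ=3.5, E[X²]=15.1667.
E[X] = 0.26·0.587302 + 0.22·1.71 + 0.52·3.5 = 2.3489.
E[X²] = 0.26·1.27715 + 0.22·4.3092 + 0.52·15.1667 = 9.16675.
Var(X) = E[X²] − (E[X])² = 9.16675 − 5.51732 = 3.64943.
SD(X) = √3.64943 = 1.91035.

1.910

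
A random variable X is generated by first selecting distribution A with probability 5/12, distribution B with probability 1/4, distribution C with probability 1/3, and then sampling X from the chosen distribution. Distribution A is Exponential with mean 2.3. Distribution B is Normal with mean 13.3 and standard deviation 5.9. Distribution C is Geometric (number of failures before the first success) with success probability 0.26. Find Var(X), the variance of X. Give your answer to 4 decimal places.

Per component, A: μ=2.3, E[X²]=10.58; B: μ=13.3, E[X²]=211.7; C: μ=2.84615, E[X²]=19.0473.
E[X] = 0.416667·2.3 + 0.25·13.3 + 0.333333·2.84615 = 5.23205.
E[X²] = 0.416667·10.58 + 0.25·211.7 + 0.333333·19.0473 = 63.6824.
Var(X) = E[X²] − (E[X])² = 63.6824 − 27.3744 = 36.3081.

36.3081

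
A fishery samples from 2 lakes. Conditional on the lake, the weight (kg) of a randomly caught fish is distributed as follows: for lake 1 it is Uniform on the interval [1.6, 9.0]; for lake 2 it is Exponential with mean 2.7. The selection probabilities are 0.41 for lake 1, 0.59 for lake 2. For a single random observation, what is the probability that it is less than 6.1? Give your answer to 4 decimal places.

Conditional on each lake, P(X < 6.1): 1: 0.608108; 2: 0.895572.
By total probability, P(X < 6.1) = 0.41·0.608108 + 0.59·0.895572 = 0.777712.

0.7777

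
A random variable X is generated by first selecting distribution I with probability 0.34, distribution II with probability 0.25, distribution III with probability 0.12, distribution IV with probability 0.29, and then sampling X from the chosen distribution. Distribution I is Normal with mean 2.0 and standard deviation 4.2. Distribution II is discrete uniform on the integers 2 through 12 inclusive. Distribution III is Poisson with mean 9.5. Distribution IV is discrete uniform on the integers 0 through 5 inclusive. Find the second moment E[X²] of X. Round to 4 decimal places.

For each component E[X²] = Var + (mean)², giving I: 21.64; II: 59; III: 99.75; IV: 9.16667.
Overall E[X²] = 0.34·21.64 + 0.25·59 + 0.12·99.75 + 0.29·9.16667 = 36.7359.

36.7359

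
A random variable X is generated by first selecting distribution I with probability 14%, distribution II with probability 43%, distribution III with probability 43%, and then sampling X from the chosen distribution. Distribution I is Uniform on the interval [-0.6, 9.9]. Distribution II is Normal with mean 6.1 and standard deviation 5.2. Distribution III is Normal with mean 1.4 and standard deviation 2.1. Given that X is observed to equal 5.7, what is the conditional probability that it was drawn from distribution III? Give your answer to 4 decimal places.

Likelihoods f(5.7 | ·): I: 0.0952381; II: 0.076493; III: 0.0233479.
Posterior ∝ prior × likelihood. Numerator for III: 0.43·0.0233479 = 0.0100396.
Normalizing constant: 0.14·0.0952381 + 0.43·0.076493 + 0.43·0.0233479 = 0.0562649.
P(III | observation) = 0.0100396 / 0.0562649 = 0.178434.

0.1784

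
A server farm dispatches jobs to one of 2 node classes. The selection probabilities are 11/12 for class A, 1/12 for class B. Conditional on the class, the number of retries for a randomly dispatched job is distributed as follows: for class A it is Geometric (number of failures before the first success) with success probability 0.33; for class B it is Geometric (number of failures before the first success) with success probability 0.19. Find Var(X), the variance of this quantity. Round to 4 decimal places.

Per component, A: μ=2.0303, E[X²]=10.2746; B: μ=4.26316, E[X²]=40.6122.
E[X] = 0.916667·2.0303 + 0.0833333·4.26316 = 2.21637.
E[X²] = 0.916667·10.2746 + 0.0833333·40.6122 = 12.8027.
Var(X) = E[X²] − (E[X])² = 12.8027 − 4.91231 = 7.89038.

7.8904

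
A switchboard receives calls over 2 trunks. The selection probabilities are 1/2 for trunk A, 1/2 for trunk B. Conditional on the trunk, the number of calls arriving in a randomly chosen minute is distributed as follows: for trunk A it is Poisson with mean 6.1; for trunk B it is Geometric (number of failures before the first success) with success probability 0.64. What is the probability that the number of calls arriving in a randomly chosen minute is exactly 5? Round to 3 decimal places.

0.081

Conditional on each trunk, P(X = 5): A: 0.15786; B: 0.00386984.
By total probability, P(X = 5) = 0.5·0.15786 + 0.5·0.00386984 = 0.0808648.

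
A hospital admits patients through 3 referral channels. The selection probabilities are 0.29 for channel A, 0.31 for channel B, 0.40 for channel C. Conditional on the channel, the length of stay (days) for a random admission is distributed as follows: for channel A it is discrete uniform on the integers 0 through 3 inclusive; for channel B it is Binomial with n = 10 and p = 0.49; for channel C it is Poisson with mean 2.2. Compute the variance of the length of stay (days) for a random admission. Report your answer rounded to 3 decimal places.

4.017

Per component, A: μ=1.5, E[X²]=3.5; B: μ=4.9, E[X²]=26.509; C: μ=2.2, E[X²]=7.04.
E[X] = 0.29·1.5 + 0.31·4.9 + 0.4·2.2 = 2.834.
E[X²] = 0.29·3.5 + 0.31·26.509 + 0.4·7.04 = 12.0488.
Var(X) = E[X²] − (E[X])² = 12.0488 − 8.03156 = 4.01723.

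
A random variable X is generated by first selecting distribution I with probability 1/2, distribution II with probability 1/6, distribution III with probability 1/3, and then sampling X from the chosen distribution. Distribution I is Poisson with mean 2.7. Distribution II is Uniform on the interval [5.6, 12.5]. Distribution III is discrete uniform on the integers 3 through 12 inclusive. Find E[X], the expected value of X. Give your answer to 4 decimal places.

Component means — I: 2.7; II: 9.05; III: 7.5.
E[X] = 0.5·2.7 + 0.166667·9.05 + 0.333333·7.5 = 5.35833.

5.3583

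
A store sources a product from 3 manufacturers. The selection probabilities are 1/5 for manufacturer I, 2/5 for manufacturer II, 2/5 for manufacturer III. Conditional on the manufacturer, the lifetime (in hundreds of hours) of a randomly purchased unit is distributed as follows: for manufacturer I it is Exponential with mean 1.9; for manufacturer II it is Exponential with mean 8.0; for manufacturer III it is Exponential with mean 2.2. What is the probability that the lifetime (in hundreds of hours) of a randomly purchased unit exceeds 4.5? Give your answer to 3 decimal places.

Conditional on each manufacturer, P(X > 4.5): I: 0.0936284; II: 0.569783; III: 0.129321.
By total probability, P(X > 4.5) = 0.2·0.0936284 + 0.4·0.569783 + 0.4·0.129321 = 0.298367.

0.298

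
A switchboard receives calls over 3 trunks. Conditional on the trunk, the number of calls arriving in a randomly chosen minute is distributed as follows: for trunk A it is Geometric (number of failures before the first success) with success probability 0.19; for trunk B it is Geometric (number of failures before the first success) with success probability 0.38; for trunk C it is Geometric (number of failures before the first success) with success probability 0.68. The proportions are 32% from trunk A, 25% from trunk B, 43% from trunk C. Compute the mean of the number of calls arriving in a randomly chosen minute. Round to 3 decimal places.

1.974

Component means — A: 4.26316; B: 1.63158; C: 0.470588.
E[X] = 0.32·4.26316 + 0.25·1.63158 + 0.43·0.470588 = 1.97446.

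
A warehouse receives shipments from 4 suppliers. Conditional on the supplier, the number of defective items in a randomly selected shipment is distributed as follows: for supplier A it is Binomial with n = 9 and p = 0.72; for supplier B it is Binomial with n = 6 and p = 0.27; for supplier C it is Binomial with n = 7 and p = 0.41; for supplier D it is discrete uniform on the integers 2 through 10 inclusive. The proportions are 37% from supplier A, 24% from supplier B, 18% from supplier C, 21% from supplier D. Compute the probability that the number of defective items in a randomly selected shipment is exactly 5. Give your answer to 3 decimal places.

0.096

Conditional on each supplier, P(X = 5): A: 0.149853; B: 0.00628482; C: 0.084692; D: 0.111111.
By total probability, P(X = 5) = 0.37·0.149853 + 0.24·0.00628482 + 0.18·0.084692 + 0.21·0.111111 = 0.0955318.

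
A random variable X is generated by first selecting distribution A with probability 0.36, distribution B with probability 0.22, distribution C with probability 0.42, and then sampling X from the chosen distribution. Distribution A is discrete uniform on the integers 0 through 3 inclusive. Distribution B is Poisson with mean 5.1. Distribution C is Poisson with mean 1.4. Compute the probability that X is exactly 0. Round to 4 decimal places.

0.1949

Conditional on each component, P(X = 0): A: 0.25; B: 0.00609675; C: 0.246597.
By total probability, P(X = 0) = 0.36·0.25 + 0.22·0.00609675 + 0.42·0.246597 = 0.194912.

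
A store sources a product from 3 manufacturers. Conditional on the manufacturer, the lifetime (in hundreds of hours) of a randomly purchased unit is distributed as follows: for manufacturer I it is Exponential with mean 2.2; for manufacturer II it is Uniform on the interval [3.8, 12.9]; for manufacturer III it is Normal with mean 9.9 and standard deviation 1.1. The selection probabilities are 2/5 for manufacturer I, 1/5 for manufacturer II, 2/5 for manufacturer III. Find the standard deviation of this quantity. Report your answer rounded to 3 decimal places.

4.063

Per component, I: μ=2.2, E[X²]=9.68; II: μ=8.35, E[X²]=76.6233; III: μ=9.9, E[X²]=99.22.
E[X] = 0.4·2.2 + 0.2·8.35 + 0.4·9.9 = 6.51.
E[X²] = 0.4·9.68 + 0.2·76.6233 + 0.4·99.22 = 58.8847.
Var(X) = E[X²] − (E[X])² = 58.8847 − 42.3801 = 16.5046.
SD(X) = √16.5046 = 4.06258.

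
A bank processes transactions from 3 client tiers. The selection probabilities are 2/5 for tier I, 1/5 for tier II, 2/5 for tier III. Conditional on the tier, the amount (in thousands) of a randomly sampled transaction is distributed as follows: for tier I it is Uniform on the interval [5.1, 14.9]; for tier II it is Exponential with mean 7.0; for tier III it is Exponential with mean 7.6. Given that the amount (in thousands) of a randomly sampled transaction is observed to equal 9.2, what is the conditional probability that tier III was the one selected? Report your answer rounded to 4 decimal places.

0.2444

Likelihoods f(9.2 | ·): I: 0.102041; II: 0.0383809; III: 0.0392158.
Posterior ∝ prior × likelihood. Numerator for III: 0.4·0.0392158 = 0.0156863.
Normalizing constant: 0.4·0.102041 + 0.2·0.0383809 + 0.4·0.0392158 = 0.0641788.
P(III | observation) = 0.0156863 / 0.0641788 = 0.244416.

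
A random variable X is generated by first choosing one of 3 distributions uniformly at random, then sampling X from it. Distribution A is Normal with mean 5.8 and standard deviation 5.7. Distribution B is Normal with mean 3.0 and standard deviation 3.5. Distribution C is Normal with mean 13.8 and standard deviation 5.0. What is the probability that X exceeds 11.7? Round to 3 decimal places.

Conditional on each component, P(X > 11.7): A: 0.150314; B: 0.00646459; C: 0.662757.
By total probability, P(X > 11.7) = 0.333333·0.150314 + 0.333333·0.00646459 + 0.333333·0.662757 = 0.273179.

0.273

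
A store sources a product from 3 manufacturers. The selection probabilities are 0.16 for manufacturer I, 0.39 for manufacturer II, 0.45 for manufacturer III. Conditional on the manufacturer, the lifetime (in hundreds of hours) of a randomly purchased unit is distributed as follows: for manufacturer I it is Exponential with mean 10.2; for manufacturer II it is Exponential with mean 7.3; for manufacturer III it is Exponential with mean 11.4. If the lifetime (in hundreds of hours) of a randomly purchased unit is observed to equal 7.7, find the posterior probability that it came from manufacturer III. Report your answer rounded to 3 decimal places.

0.436

Likelihoods f(7.7 | ·): I: 0.046084; II: 0.0477074; III: 0.0446433.
Posterior ∝ prior × likelihood. Numerator for III: 0.45·0.0446433 = 0.0200895.
Normalizing constant: 0.16·0.046084 + 0.39·0.0477074 + 0.45·0.0446433 = 0.0460688.
P(III | observation) = 0.0200895 / 0.0460688 = 0.436075.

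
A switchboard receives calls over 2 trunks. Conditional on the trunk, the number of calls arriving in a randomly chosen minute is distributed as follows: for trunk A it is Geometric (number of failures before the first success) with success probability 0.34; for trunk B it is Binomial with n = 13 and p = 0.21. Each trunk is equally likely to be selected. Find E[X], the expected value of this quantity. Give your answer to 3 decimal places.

Component means — A: 1.94118; B: 2.73.
E[X] = 0.5·1.94118 + 0.5·2.73 = 2.33559.

2.336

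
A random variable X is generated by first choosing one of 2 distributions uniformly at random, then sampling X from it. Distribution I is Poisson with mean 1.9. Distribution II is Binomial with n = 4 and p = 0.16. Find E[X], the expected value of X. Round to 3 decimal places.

Component means — I: 1.9; II: 0.64.
E[X] = 0.5·1.9 + 0.5·0.64 = 1.27.

1.270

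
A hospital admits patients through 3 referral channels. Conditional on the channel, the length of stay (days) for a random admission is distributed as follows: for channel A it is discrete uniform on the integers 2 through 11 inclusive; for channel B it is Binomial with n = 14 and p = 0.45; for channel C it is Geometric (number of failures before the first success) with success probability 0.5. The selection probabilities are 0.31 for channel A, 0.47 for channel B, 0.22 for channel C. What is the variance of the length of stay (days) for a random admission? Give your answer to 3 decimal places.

Per component, A: μ=6.5, E[X²]=50.5; B: μ=6.3, E[X²]=43.155; C: μ=1, E[X²]=3.
E[X] = 0.31·6.5 + 0.47·6.3 + 0.22·1 = 5.196.
E[X²] = 0.31·50.5 + 0.47·43.155 + 0.22·3 = 36.5979.
Var(X) = E[X²] − (E[X])² = 36.5979 − 26.9984 = 9.59943.

9.599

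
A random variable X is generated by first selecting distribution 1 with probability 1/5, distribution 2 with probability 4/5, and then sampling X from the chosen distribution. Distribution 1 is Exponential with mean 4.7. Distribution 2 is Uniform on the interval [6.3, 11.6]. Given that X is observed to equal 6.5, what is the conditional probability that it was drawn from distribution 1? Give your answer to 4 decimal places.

Likelihoods f(6.5 | ·): 1: 0.0533681; 2: 0.188679.
Posterior ∝ prior × likelihood. Numerator for 1: 0.2·0.0533681 = 0.0106736.
Normalizing constant: 0.2·0.0533681 + 0.8·0.188679 = 0.161617.
P(1 | observation) = 0.0106736 / 0.161617 = 0.0660427.

0.0660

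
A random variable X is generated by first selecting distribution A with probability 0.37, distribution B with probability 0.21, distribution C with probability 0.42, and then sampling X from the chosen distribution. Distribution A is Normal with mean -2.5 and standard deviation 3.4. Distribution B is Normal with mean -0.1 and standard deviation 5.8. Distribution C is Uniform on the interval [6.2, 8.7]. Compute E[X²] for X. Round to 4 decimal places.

For each component E[X²] = Var + (mean)², giving A: 17.81; B: 33.65; C: 56.0233.
Overall E[X²] = 0.37·17.81 + 0.21·33.65 + 0.42·56.0233 = 37.186.

37.1860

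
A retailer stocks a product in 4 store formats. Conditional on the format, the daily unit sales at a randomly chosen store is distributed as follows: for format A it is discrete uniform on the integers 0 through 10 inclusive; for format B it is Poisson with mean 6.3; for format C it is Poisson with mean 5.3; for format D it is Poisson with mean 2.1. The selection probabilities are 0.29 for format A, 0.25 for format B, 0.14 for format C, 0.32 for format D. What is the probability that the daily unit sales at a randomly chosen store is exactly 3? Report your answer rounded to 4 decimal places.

0.1233

Conditional on each format, P(X = 3): A: 0.0909091; B: 0.0765271; C: 0.123856; D: 0.189011.
By total probability, P(X = 3) = 0.29·0.0909091 + 0.25·0.0765271 + 0.14·0.123856 + 0.32·0.189011 = 0.123319.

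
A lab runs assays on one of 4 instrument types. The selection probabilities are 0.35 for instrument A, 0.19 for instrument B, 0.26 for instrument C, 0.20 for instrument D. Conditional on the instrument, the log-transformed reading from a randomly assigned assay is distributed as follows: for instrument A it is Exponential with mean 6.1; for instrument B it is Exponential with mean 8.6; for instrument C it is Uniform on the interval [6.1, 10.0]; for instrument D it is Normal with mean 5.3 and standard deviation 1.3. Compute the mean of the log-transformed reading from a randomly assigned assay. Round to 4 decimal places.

6.9220

Component means — A: 6.1; B: 8.6; C: 8.05; D: 5.3.
E[X] = 0.35·6.1 + 0.19·8.6 + 0.26·8.05 + 0.2·5.3 = 6.922.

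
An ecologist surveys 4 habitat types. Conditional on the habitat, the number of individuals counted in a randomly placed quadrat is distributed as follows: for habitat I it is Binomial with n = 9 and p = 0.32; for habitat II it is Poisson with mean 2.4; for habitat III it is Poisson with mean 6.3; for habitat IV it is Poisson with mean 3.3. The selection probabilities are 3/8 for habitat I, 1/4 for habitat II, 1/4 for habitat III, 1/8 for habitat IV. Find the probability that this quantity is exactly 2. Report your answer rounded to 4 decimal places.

Conditional on each habitat, P(X = 2): I: 0.247836; II: 0.261268; III: 0.0364415; IV: 0.200829.
By total probability, P(X = 2) = 0.375·0.247836 + 0.25·0.261268 + 0.25·0.0364415 + 0.125·0.200829 = 0.192469.

0.1925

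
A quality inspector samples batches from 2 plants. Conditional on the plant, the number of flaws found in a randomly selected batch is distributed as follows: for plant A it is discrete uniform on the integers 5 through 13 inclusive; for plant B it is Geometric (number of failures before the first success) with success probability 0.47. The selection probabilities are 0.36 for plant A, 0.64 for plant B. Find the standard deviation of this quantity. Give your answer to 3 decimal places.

4.268

Per component, A: μ=9, E[X²]=87.6667; B: μ=1.12766, E[X²]=3.67089.
E[X] = 0.36·9 + 0.64·1.12766 = 3.9617.
E[X²] = 0.36·87.6667 + 0.64·3.67089 = 33.9094.
Var(X) = E[X²] − (E[X])² = 33.9094 − 15.6951 = 18.2143.
SD(X) = √18.2143 = 4.26782.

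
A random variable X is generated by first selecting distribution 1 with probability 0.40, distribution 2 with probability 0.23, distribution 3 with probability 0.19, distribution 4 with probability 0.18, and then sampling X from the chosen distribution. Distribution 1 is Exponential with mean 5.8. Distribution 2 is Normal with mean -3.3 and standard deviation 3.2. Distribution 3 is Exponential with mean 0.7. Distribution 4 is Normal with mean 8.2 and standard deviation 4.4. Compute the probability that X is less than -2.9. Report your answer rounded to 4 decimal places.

Conditional on each component, P(X < -2.9): 1: 0; 2: 0.549738; 3: 0; 4: 0.00582243.
By total probability, P(X < -2.9) = 0.4·0 + 0.23·0.549738 + 0.19·0 + 0.18·0.00582243 = 0.127488.

0.1275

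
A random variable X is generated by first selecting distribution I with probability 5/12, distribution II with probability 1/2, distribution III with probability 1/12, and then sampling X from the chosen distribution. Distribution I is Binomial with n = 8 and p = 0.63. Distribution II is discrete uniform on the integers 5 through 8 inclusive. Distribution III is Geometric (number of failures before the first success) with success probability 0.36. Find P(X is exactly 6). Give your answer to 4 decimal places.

Conditional on each component, P(X = 6): I: 0.239665; II: 0.25; III: 0.024739.
By total probability, P(X = 6) = 0.416667·0.239665 + 0.5·0.25 + 0.0833333·0.024739 = 0.226922.

0.2269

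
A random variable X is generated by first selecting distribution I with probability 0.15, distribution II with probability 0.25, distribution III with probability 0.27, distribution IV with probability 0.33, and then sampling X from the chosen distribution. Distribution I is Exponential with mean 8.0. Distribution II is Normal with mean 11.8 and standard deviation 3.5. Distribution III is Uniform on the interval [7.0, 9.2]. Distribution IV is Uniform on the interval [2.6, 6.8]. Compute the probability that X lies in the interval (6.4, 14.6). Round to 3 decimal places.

Conditional on each component, P(6.4 < X < 14.6): I: 0.288111; II: 0.726712; III: 1; IV: 0.0952381.
By total probability, P(6.4 < X < 14.6) = 0.15·0.288111 + 0.25·0.726712 + 0.27·1 + 0.33·0.0952381 = 0.526323.

0.526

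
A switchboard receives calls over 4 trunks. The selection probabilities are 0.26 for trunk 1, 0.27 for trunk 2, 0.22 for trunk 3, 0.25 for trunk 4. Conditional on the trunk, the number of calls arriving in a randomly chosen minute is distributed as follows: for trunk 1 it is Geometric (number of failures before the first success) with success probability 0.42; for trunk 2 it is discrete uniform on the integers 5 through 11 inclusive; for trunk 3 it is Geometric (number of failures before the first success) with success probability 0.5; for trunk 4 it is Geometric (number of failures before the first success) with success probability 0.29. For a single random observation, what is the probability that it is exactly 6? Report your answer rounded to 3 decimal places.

0.054

Conditional on each trunk, P(X = 6): 1: 0.0159889; 2: 0.142857; 3: 0.0078125; 4: 0.0371491.
By total probability, P(X = 6) = 0.26·0.0159889 + 0.27·0.142857 + 0.22·0.0078125 + 0.25·0.0371491 = 0.0537346.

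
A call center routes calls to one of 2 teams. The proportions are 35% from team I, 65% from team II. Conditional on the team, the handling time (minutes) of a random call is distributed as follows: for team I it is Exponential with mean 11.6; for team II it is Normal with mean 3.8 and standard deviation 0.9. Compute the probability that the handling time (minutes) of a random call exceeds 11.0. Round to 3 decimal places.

Conditional on each team, P(X > 11.0): I: 0.387408; II: 6.66134e-16.
By total probability, P(X > 11.0) = 0.35·0.387408 + 0.65·6.66134e-16 = 0.135593.

0.136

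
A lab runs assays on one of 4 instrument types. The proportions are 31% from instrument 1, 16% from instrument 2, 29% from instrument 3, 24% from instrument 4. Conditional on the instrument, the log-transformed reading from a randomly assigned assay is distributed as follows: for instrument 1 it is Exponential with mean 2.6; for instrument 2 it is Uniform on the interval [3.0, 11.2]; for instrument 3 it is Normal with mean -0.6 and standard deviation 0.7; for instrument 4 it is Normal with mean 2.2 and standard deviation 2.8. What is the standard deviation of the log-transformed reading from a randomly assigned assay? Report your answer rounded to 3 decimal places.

3.342

Per component, 1: μ=2.6, E[X²]=13.52; 2: μ=7.1, E[X²]=56.0133; 3: μ=-0.6, E[X²]=0.85; 4: μ=2.2, E[X²]=12.68.
E[X] = 0.31·2.6 + 0.16·7.1 + 0.29·-0.6 + 0.24·2.2 = 2.296.
E[X²] = 0.31·13.52 + 0.16·56.0133 + 0.29·0.85 + 0.24·12.68 = 16.443.
Var(X) = E[X²] − (E[X])² = 16.443 − 5.27162 = 11.1714.
SD(X) = √11.1714 = 3.34237.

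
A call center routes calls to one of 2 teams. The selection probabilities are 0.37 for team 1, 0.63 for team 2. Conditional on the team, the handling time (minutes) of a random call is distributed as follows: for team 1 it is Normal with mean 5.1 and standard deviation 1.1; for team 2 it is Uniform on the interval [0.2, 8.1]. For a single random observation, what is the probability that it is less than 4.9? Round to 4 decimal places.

Conditional on each team, P(X < 4.9): 1: 0.427863; 2: 0.594937.
By total probability, P(X < 4.9) = 0.37·0.427863 + 0.63·0.594937 = 0.533119.

0.5331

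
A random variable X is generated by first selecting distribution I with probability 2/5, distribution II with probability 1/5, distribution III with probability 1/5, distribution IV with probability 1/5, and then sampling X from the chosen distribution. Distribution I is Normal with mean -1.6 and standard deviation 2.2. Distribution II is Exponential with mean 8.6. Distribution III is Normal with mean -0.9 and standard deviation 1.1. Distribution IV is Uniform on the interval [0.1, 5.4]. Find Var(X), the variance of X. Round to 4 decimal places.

32.8262

Per component, I: μ=-1.6, E[X²]=7.4; II: μ=8.6, E[X²]=147.92; III: μ=-0.9, E[X²]=2.02; IV: μ=2.75, E[X²]=9.90333.
E[X] = 0.4·-1.6 + 0.2·8.6 + 0.2·-0.9 + 0.2·2.75 = 1.45.
E[X²] = 0.4·7.4 + 0.2·147.92 + 0.2·2.02 + 0.2·9.90333 = 34.9287.
Var(X) = E[X²] − (E[X])² = 34.9287 − 2.1025 = 32.8262.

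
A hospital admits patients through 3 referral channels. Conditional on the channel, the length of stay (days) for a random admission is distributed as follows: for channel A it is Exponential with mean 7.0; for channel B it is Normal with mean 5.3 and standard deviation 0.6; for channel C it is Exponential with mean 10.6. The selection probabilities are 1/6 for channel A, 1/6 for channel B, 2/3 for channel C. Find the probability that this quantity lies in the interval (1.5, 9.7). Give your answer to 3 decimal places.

0.571

Conditional on each channel, P(1.5 < X < 9.7): A: 0.556973; B: 1; C: 0.467568.
By total probability, P(1.5 < X < 9.7) = 0.166667·0.556973 + 0.166667·1 + 0.666667·0.467568 = 0.571208.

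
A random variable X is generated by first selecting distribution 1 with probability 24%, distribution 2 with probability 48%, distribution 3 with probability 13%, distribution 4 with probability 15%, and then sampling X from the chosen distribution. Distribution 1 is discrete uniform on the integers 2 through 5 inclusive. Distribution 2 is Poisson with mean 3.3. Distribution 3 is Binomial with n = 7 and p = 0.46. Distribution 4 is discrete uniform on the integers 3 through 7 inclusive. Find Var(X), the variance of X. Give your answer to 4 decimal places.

2.7684

Per component, 1: μ=3.5, E[X²]=13.5; 2: μ=3.3, E[X²]=14.19; 3: μ=3.22, E[X²]=12.1072; 4: μ=5, E[X²]=27.
E[X] = 0.24·3.5 + 0.48·3.3 + 0.13·3.22 + 0.15·5 = 3.5926.
E[X²] = 0.24·13.5 + 0.48·14.19 + 0.13·12.1072 + 0.15·27 = 15.6751.
Var(X) = E[X²] − (E[X])² = 15.6751 − 12.9068 = 2.76836.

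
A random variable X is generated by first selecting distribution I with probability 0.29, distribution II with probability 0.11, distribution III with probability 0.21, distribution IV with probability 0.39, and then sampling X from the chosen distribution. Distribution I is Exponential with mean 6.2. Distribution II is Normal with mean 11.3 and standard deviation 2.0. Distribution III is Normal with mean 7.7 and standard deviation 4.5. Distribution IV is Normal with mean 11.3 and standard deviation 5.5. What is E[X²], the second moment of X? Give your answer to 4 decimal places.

115.0811

For each component E[X²] = Var + (mean)², giving I: 76.88; II: 131.69; III: 79.54; IV: 157.94.
Overall E[X²] = 0.29·76.88 + 0.11·131.69 + 0.21·79.54 + 0.39·157.94 = 115.081.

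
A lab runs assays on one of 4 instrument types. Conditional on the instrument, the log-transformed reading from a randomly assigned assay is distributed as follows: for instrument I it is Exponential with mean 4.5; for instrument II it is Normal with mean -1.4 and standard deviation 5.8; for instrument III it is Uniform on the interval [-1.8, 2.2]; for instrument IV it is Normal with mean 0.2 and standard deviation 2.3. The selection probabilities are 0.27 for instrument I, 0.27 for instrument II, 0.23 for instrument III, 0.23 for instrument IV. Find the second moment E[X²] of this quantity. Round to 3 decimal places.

22.089

For each component E[X²] = Var + (mean)², giving I: 40.5; II: 35.6; III: 1.37333; IV: 5.33.
Overall E[X²] = 0.27·40.5 + 0.27·35.6 + 0.23·1.37333 + 0.23·5.33 = 22.0888.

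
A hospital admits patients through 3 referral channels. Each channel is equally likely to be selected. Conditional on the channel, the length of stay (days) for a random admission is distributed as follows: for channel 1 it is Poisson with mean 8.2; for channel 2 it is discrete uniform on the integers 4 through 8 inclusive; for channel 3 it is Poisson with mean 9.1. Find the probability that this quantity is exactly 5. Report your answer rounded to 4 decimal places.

0.1143

Conditional on each channel, P(X = 5): 1: 0.0848542; 2: 0.2; 3: 0.0580692.
By total probability, P(X = 5) = 0.333333·0.0848542 + 0.333333·0.2 + 0.333333·0.0580692 = 0.114308.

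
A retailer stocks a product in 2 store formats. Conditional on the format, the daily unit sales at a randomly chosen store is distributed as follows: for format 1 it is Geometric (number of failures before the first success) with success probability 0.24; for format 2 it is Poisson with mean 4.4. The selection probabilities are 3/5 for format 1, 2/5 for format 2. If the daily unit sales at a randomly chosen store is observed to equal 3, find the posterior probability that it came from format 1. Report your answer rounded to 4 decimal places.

Likelihoods P(X=3 | ·): 1: 0.105354; 2: 0.174305.
Posterior ∝ prior × likelihood. Numerator for 1: 0.6·0.105354 = 0.0632125.
Normalizing constant: 0.6·0.105354 + 0.4·0.174305 = 0.132935.
P(1 | observation) = 0.0632125 / 0.132935 = 0.475516.

0.4755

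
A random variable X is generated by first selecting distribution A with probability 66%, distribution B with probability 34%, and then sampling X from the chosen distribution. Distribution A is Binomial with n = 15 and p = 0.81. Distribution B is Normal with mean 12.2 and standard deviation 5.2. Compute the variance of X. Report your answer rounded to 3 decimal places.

Per component, A: μ=12.15, E[X²]=149.931; B: μ=12.2, E[X²]=175.88.
E[X] = 0.66·12.15 + 0.34·12.2 = 12.167.
E[X²] = 0.66·149.931 + 0.34·175.88 = 158.754.
Var(X) = E[X²] − (E[X])² = 158.754 − 148.036 = 10.7178.

10.718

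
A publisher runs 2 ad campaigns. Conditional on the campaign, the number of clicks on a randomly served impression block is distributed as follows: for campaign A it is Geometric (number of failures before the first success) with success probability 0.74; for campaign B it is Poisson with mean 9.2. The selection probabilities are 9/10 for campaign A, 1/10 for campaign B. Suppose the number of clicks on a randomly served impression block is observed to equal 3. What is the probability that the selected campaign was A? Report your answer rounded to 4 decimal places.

0.8993

Likelihoods P(X=3 | ·): A: 0.0130062; B: 0.013113.
Posterior ∝ prior × likelihood. Numerator for A: 0.9·0.0130062 = 0.0117056.
Normalizing constant: 0.9·0.0130062 + 0.1·0.013113 = 0.0130169.
P(A | observation) = 0.0117056 / 0.0130169 = 0.899262.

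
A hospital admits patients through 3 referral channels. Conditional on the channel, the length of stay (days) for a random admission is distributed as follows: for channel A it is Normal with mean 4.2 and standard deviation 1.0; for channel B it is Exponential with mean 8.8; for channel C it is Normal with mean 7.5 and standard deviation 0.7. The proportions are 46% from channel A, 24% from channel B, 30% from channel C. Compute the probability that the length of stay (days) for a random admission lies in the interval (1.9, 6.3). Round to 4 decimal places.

Conditional on each channel, P(1.9 < X < 6.3): A: 0.971411; B: 0.317061; C: 0.0432381.
By total probability, P(1.9 < X < 6.3) = 0.46·0.971411 + 0.24·0.317061 + 0.3·0.0432381 = 0.535915.

0.5359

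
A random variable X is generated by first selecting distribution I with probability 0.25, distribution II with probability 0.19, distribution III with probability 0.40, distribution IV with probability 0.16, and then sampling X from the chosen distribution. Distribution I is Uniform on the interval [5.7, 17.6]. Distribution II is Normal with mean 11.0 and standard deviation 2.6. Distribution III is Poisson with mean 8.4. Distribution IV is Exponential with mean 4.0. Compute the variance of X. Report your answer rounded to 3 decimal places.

16.814

Per component, I: μ=11.65, E[X²]=147.523; II: μ=11, E[X²]=127.76; III: μ=8.4, E[X²]=78.96; IV: μ=4, E[X²]=32.
E[X] = 0.25·11.65 + 0.19·11 + 0.4·8.4 + 0.16·4 = 9.0025.
E[X²] = 0.25·147.523 + 0.19·127.76 + 0.4·78.96 + 0.16·32 = 97.8592.
Var(X) = E[X²] − (E[X])² = 97.8592 − 81.045 = 16.8142.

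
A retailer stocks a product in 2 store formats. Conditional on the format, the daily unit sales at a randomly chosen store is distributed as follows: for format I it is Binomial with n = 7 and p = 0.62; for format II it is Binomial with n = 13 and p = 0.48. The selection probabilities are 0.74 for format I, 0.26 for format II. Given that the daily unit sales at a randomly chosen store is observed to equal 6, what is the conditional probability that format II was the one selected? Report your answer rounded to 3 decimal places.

0.334

Likelihoods P(X=6 | ·): I: 0.151089; II: 0.215769.
Posterior ∝ prior × likelihood. Numerator for II: 0.26·0.215769 = 0.0560998.
Normalizing constant: 0.74·0.151089 + 0.26·0.215769 = 0.167905.
P(II | observation) = 0.0560998 / 0.167905 = 0.334116.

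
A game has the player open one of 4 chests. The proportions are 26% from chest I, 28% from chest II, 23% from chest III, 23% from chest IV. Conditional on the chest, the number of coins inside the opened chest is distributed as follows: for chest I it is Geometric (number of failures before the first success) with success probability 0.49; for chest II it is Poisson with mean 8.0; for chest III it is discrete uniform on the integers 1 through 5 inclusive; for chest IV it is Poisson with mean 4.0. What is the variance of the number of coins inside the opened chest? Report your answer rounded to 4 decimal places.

11.1445

Per component, I: μ=1.04082, E[X²]=3.20741; II: μ=8, E[X²]=72; III: μ=3, E[X²]=11; IV: μ=4, E[X²]=20.
E[X] = 0.26·1.04082 + 0.28·8 + 0.23·3 + 0.23·4 = 4.12061.
E[X²] = 0.26·3.20741 + 0.28·72 + 0.23·11 + 0.23·20 = 28.1239.
Var(X) = E[X²] − (E[X])² = 28.1239 − 16.9794 = 11.1445.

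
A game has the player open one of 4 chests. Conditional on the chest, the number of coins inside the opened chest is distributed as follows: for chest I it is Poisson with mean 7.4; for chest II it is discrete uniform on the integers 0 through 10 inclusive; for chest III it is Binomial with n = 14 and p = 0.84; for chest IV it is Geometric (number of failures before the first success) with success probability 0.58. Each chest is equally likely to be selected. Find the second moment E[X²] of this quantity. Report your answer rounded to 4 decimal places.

59.7780

For each component E[X²] = Var + (mean)², giving I: 62.16; II: 35; III: 140.179; IV: 1.77289.
Overall E[X²] = 0.25·62.16 + 0.25·35 + 0.25·140.179 + 0.25·1.77289 = 59.778.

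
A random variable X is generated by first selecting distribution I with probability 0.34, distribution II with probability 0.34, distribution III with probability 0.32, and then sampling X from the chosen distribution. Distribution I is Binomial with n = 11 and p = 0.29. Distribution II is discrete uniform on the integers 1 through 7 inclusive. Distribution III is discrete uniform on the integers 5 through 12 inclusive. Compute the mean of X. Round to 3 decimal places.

Component means — I: 3.19; II: 4; III: 8.5.
E[X] = 0.34·3.19 + 0.34·4 + 0.32·8.5 = 5.1646.

5.165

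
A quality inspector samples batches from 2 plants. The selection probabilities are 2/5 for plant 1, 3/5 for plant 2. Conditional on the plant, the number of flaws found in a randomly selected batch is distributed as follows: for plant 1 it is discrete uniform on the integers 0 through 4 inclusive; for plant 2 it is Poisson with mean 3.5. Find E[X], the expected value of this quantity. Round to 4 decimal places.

Component means — 1: 2; 2: 3.5.
E[X] = 0.4·2 + 0.6·3.5 = 2.9.

2.9000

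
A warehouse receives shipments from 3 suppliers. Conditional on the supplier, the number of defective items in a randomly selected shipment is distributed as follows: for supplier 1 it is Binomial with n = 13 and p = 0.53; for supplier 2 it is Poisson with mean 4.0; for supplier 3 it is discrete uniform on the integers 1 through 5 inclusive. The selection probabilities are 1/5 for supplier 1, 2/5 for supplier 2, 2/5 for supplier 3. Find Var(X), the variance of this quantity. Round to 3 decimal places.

5.086

Per component, 1: μ=6.89, E[X²]=50.7104; 2: μ=4, E[X²]=20; 3: μ=3, E[X²]=11.
E[X] = 0.2·6.89 + 0.4·4 + 0.4·3 = 4.178.
E[X²] = 0.2·50.7104 + 0.4·20 + 0.4·11 = 22.5421.
Var(X) = E[X²] − (E[X])² = 22.5421 − 17.4557 = 5.0864.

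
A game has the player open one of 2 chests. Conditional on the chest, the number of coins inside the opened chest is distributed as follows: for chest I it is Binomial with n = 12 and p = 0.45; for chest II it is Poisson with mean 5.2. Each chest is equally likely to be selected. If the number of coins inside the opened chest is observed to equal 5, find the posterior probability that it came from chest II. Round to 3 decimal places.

0.440

Likelihoods P(X=5 | ·): I: 0.222498; II: 0.174785.
Posterior ∝ prior × likelihood. Numerator for II: 0.5·0.174785 = 0.0873925.
Normalizing constant: 0.5·0.222498 + 0.5·0.174785 = 0.198642.
P(II | observation) = 0.0873925 / 0.198642 = 0.439951.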